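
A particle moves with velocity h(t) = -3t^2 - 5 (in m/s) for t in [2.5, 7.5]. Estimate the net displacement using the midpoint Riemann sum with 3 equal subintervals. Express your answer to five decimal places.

-427.77778

Δt = (7.5 − 2.5)/3 = 5/3.
Midpoints: 10/3, 5, 20/3.
h(10/3) = -115/3, h(5) = -80, h(20/3) = -415/3.
Sum = Δt · [h(10/3) + h(5) + h(20/3)].
Sum ≈ -427.77778.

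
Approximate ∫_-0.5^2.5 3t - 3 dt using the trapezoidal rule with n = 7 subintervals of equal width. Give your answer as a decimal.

Δt = (2.5 − (-0.5))/7 = 3/7.
f(-0.5) = -4.5, f(-1/14) = -45/14, f(5/14) = -27/14, f(11/14) = -9/14, f(17/14) = 9/14, f(23/14) = 27/14, f(29/14) = 45/14, f(2.5) = 4.5.
T_7 = (Δt/2)·[f(t_0) + 2f(t_1) + ... + 2f(t_{6}) + f(t_7)].
Sum = 0.

0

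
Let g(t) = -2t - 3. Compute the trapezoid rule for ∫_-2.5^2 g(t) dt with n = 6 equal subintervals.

Δt = (2 − (-2.5))/6 = 0.75.
g(-2.5) = 2, g(-1.75) = 0.5, g(-1) = -1, g(-0.25) = -2.5, g(0.5) = -4, g(1.25) = -5.5, g(2) = -7.
T_6 = (Δt/2)·[g(t_0) + 2g(t_1) + ... + 2g(t_{5}) + g(t_6)].
Sum = -11.25.

-11.25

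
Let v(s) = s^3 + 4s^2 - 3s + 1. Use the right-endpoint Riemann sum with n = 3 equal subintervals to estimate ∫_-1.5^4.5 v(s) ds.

388.75

Δs = (4.5 − (-1.5))/3 = 2.
Right endpoints: 0.5, 2.5, 4.5.
v(0.5) = 0.625, v(2.5) = 34.125, v(4.5) = 159.625.
Sum = Δs · [v(0.5) + v(2.5) + v(4.5)].
Sum = 388.75.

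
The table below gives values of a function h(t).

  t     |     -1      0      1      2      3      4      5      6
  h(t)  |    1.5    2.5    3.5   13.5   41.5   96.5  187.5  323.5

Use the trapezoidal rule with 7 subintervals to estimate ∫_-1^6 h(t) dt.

507.5

Δt = 1.
T_7 = (1/2)·[1.5 + 2·2.5 + 2·3.5 + 2·13.5 + 2·41.5 + 2·96.5 + 2·187.5 + 323.5] = 507.5.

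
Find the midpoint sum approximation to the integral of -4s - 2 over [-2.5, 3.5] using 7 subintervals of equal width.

-24

Δs = (3.5 − (-2.5))/7 = 6/7.
Midpoints: -29/14, -17/14, -5/14, 0.5, 19/14, 31/14, 43/14.
f(-29/14) = 44/7, f(-17/14) = 20/7, f(-5/14) = -4/7, f(0.5) = -4, f(19/14) = -52/7, f(31/14) = -76/7, f(43/14) = -100/7.
Sum = Δs · [f(-29/14) + f(-17/14) + f(-5/14) + ...].
Sum = -24.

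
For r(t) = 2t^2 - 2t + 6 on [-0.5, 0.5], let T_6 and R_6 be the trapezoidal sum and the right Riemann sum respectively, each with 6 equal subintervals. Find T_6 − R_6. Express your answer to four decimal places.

0.1667

T_6 ≈ 6.175926.
R_6 ≈ 6.009259.
T_6 − R_6 ≈ 0.1667.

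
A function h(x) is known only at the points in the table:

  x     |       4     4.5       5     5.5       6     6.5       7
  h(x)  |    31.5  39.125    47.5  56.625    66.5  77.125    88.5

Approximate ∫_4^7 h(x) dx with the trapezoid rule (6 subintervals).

173.4375

Δx = 0.5.
T_6 = (0.5/2)·[31.5 + 2·39.125 + 2·47.5 + 2·56.625 + 2·66.5 + 2·77.125 + 88.5] = 173.4375.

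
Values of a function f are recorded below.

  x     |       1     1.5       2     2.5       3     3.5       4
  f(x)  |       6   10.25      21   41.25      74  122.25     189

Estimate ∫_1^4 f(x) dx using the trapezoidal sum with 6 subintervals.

183.125

Δx = 0.5.
T_6 = (0.5/2)·[6 + 2·10.25 + 2·21 + 2·41.25 + 2·74 + 2·122.25 + 189] = 183.125.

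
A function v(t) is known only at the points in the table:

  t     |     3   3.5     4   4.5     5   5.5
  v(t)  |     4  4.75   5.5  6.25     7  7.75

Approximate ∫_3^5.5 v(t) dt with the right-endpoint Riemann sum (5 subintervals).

Δt = 0.5.
Sum = 0.5·[4.75 + 5.5 + 6.25 + 7 + 7.75] = 15.625.

15.625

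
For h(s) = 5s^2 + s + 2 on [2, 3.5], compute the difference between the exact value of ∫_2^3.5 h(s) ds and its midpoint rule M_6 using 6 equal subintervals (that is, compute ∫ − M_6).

0.0390625

Exact integral: ∫_2^3.5 h(s) ds = 65.25.
M_6 = 65.2109375.
Error = 65.25 − 65.2109375 = 0.0390625.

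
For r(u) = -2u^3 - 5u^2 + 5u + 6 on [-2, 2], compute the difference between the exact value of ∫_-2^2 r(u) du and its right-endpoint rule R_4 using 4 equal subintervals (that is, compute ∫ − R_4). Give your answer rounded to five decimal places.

9.33333

Exact integral: ∫_-2^2 r(u) du ≈ -2.6666667.
R_4 = -12.
Error ≈ -2.6666667 − (-12) ≈ 9.33333.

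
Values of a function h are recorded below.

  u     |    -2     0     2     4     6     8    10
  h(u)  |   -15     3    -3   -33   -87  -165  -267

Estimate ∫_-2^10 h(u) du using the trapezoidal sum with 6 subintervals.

Δu = 2.
T_6 = (2/2)·[(-15) + 2·3 + 2·(-3) + 2·(-33) + 2·(-87) + 2·(-165) + (-267)] = -852.

-852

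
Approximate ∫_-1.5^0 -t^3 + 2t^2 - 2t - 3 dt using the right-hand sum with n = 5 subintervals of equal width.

-0.27

Δt = (0 − (-1.5))/5 = 0.3.
Right endpoints: -1.2, -0.9, -0.6, -0.3, 0.
f(-1.2) = 4.008, f(-0.9) = 1.149, f(-0.6) = -0.864, f(-0.3) = -2.193, f(0) = -3.
Sum = Δt · [f(-1.2) + f(-0.9) + f(-0.6) + f(-0.3) + f(0)].
Sum = -0.27.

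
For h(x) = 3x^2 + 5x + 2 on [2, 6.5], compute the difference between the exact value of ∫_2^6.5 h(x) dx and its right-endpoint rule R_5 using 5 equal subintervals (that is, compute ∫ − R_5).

-63.585

Exact integral: ∫_2^6.5 h(x) dx = 371.25.
R_5 = 434.835.
Error = 371.25 − 434.835 = -63.585.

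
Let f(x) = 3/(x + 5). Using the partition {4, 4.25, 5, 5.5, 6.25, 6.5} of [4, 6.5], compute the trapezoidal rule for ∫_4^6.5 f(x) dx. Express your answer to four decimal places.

Subinterval widths: 0.25, 0.75, 0.5, 0.75, 0.25.
f(4) = 1/3, f(4.25) = 12/37, f(5) = 0.3, f(5.5) = 2/7, f(6.25) = 4/15, f(6.5) = 6/23.
On each subinterval the trapezoid contributes (Δx_i/2)·[f(x_{i-1}) + f(x_i)].
Sum ≈ 0.7358.

0.7358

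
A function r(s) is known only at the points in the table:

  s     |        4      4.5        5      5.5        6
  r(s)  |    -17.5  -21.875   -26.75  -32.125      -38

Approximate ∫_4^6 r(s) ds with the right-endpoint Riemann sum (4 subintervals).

Δs = 0.5.
Sum = 0.5·[(-21.875) + (-26.75) + (-32.125) + (-38)] = -59.375.

-59.375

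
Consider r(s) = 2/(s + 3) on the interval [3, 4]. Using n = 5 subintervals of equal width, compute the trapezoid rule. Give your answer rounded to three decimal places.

0.308

Δs = (4 − 3)/5 = 0.2.
r(3) = 1/3, r(3.2) = 10/31, r(3.4) = 0.3125, r(3.6) = 10/33, r(3.8) = 5/17, r(4) = 2/7.
T_5 = (Δs/2)·[r(s_0) + 2r(s_1) + ... + 2r(s_{4}) + r(s_5)].
Sum ≈ 0.308.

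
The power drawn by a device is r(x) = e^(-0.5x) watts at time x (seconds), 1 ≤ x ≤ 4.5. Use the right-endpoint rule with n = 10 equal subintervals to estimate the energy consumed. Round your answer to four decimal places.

0.9171

Δx = (4.5 − 1)/10 = 0.35.
Right endpoints: 1.35, 1.7, 2.05, 2.4, 2.75, 3.1, 3.45, 3.8, 4.15, 4.5.
r(1.35) ≈ 0.5092, r(1.7) ≈ 0.4274, r(2.05) ≈ 0.3588, r(2.4) ≈ 0.3012, r(2.75) ≈ 0.2528, r(3.1) ≈ 0.2122, r(3.45) ≈ 0.1782, r(3.8) ≈ 0.1496, r(4.15) ≈ 0.1256, r(4.5) ≈ 0.1054.
Sum = Δx · [r(1.35) + r(1.7) + r(2.05) + ...].
Sum ≈ 0.9171.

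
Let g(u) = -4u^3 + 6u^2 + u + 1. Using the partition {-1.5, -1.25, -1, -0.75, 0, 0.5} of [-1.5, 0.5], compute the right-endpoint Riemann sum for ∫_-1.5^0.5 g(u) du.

10.0625

Subinterval widths: 0.25, 0.25, 0.25, 0.75, 0.5.
Right endpoints: -1.25, -1, -0.75, 0, 0.5.
g(-1.25) = 16.9375, g(-1) = 10, g(-0.75) = 5.3125, g(0) = 1, g(0.5) = 2.5.
Sum = Σ Δu_i · g(u_i).
Sum = 10.0625.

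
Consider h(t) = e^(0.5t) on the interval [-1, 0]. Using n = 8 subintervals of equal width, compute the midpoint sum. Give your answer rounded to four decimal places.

0.7868

Δt = (0 − (-1))/8 = 0.125.
Midpoints: -0.9375, -0.8125, -0.6875, -0.5625, -0.4375, -0.3125, -0.1875, -0.0625.
h(-0.9375) ≈ 0.6258, h(-0.8125) ≈ 0.6661, h(-0.6875) ≈ 0.7091, h(-0.5625) ≈ 0.7548, h(-0.4375) ≈ 0.8035, h(-0.3125) ≈ 0.8553, h(-0.1875) ≈ 0.9105, h(-0.0625) ≈ 0.9692.
Sum = Δt · [h(-0.9375) + h(-0.8125) + h(-0.6875) + ...].
Sum ≈ 0.7868.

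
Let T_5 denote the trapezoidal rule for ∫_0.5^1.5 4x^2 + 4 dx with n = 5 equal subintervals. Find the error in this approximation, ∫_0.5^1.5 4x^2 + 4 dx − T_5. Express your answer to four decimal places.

Exact integral: ∫_0.5^1.5 f(x) dx ≈ 8.333333.
T_5 = 8.36.
Error ≈ 8.333333 − 8.36 ≈ -0.0267.

-0.0267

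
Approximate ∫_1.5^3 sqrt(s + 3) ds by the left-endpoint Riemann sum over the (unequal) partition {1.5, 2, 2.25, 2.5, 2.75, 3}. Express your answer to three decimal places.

Subinterval widths: 0.5, 0.25, 0.25, 0.25, 0.25.
Left endpoints: 1.5, 2, 2.25, 2.5, 2.75.
f(1.5) ≈ 2.121, f(2) ≈ 2.236, f(2.25) ≈ 2.291, f(2.5) ≈ 2.345, f(2.75) ≈ 2.398.
Sum = Σ Δs_i · f(s_i).
Sum ≈ 3.378.

3.378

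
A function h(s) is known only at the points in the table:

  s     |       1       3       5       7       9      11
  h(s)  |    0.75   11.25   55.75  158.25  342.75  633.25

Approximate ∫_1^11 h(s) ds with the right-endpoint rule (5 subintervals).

Δs = 2.
Sum = 2·[11.25 + 55.75 + 158.25 + 342.75 + 633.25] = 2402.5.

2402.5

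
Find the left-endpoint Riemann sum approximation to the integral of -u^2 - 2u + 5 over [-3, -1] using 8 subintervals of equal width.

Δu = (-1 − (-3))/8 = 0.25.
Left endpoints: -3, -2.75, -2.5, -2.25, -2, -1.75, -1.5, -1.25.
f(-3) = 2, f(-2.75) = 2.9375, f(-2.5) = 3.75, f(-2.25) = 4.4375, f(-2) = 5, f(-1.75) = 5.4375, f(-1.5) = 5.75, f(-1.25) = 5.9375.
Sum = Δu · [f(-3) + f(-2.75) + f(-2.5) + ...].
Sum = 8.8125.

8.8125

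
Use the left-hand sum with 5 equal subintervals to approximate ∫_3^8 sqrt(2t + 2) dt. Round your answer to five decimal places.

Δt = (8 − 3)/5 = 1.
Left endpoints: 3, 4, 5, 6, 7.
f(3) ≈ 2.82843, f(4) ≈ 3.16228, f(5) ≈ 3.46410, f(6) ≈ 3.74166, f(7) ≈ 4.00000.
Sum = Δt · [f(3) + f(4) + f(5) + f(6) + f(7)].
Sum ≈ 17.19646.

17.19646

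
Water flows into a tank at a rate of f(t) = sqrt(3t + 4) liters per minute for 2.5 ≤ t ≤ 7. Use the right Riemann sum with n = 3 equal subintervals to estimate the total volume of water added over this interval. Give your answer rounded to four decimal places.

Δt = (7 − 2.5)/3 = 1.5.
Right endpoints: 4, 5.5, 7.
f(4) ≈ 4.0000, f(5.5) ≈ 4.5277, f(7) ≈ 5.0000.
Sum = Δt · [f(4) + f(5.5) + f(7)].
Sum ≈ 20.2915.

20.2915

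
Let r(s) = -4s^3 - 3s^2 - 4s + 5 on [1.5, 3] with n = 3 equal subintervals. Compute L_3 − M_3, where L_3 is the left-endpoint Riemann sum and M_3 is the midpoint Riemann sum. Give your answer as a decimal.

27.375

L_3 = -77.25.
M_3 = -104.625.
L_3 − M_3 = 27.375.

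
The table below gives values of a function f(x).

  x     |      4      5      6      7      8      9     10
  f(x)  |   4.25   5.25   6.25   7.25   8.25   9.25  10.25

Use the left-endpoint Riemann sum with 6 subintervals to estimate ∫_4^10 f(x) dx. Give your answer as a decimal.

40.5

Δx = 1.
Sum = 1·[4.25 + 5.25 + 6.25 + 7.25 + 8.25 + 9.25] = 40.5.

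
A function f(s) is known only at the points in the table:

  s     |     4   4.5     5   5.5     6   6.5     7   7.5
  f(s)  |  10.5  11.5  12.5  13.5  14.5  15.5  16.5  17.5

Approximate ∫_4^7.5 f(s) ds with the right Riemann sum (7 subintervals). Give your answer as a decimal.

50.75

Δs = 0.5.
Sum = 0.5·[11.5 + 12.5 + 13.5 + 14.5 + 15.5 + 16.5 + 17.5] = 50.75.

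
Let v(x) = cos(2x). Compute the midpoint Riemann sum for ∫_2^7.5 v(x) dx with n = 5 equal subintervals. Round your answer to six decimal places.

Δx = (7.5 − 2)/5 = 1.1.
Midpoints: 2.55, 3.65, 4.75, 5.85, 6.95.
v(2.55) ≈ 0.377978, v(3.65) ≈ 0.526078, v(4.75) ≈ -0.997172, v(5.85) ≈ 0.647596, v(6.95) ≈ 0.234950.
Sum = Δx · [v(2.55) + v(3.65) + v(4.75) + v(5.85) + v(6.95)].
Sum ≈ 0.868372.

0.868372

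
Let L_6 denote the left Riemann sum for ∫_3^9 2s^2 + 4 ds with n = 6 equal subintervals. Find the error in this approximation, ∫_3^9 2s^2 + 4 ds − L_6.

Exact integral: ∫_3^9 f(s) ds = 492.
L_6 = 422.
Error = 492 − 422 = 70.

70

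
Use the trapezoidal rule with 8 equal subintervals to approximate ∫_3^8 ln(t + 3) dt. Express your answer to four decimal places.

10.6238

Δt = (8 − 3)/8 = 0.625.
f(3) ≈ 1.7918, f(3.625) ≈ 1.8909, f(4.25) ≈ 1.9810, f(4.875) ≈ 2.0637, f(5.5) ≈ 2.1401, f(6.125) ≈ 2.2110, f(6.75) ≈ 2.2773, f(7.375) ≈ 2.3394, f(8) ≈ 2.3979.
T_8 = (Δt/2)·[f(t_0) + 2f(t_1) + ... + 2f(t_{7}) + f(t_8)].
Sum ≈ 10.6238.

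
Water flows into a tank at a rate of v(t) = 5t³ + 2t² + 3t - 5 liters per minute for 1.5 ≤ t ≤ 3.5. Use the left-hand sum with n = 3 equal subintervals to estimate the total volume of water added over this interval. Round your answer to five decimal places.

Δt = (3.5 − 1.5)/3 = 2/3.
Left endpoints: 1.5, 13/6, 17/6.
v(1.5) = 20.875, v(13/6) = 13337/216, v(17/6) = 28789/216.
Sum = Δt · [v(1.5) + v(13/6) + v(17/6)].
Sum ≈ 143.93519.

143.93519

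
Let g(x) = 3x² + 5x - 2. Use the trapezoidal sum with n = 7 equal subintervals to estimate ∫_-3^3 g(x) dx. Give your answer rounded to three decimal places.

44.204

Δx = (3 − (-3))/7 = 6/7.
g(-3) = 10, g(-15/7) = 52/49, g(-9/7) = -170/49, g(-3/7) = -176/49, g(3/7) = 34/49, g(9/7) = 460/49, g(15/7) = 1102/49, g(3) = 40.
T_7 = (Δx/2)·[g(x_0) + 2g(x_1) + ... + 2g(x_{6}) + g(x_7)].
Sum ≈ 44.204.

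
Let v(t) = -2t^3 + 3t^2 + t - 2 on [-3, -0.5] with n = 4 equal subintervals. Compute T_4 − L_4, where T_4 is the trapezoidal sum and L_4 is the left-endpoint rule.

T_4 ≈ 60.166016.
L_4 ≈ 84.384766.
T_4 − L_4 = -24.21875.

-24.21875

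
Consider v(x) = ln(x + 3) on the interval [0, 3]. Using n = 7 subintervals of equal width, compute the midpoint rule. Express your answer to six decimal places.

Δx = (3 − 0)/7 = 3/7.
Midpoints: 3/14, 9/14, 15/14, 1.5, 27/14, 33/14, 39/14.
v(3/14) ≈ 1.167605, v(9/14) ≈ 1.292768, v(15/14) ≈ 1.403994, v(1.5) ≈ 1.504077, v(27/14) ≈ 1.595049, v(33/14) ≈ 1.678431, v(39/14) ≈ 1.755392.
Sum = Δx · [v(3/14) + v(9/14) + v(15/14) + ...].
Sum ≈ 4.455993.

4.455993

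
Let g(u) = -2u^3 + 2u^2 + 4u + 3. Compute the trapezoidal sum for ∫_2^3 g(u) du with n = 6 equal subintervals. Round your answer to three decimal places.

-6.894

Δu = (3 − 2)/6 = 1/6.
g(2) = 3, g(13/6) = 77/108, g(7/3) = -59/27, g(2.5) = -5.75, g(8/3) = -271/27, g(17/6) = -1631/108, g(3) = -21.
T_6 = (Δu/2)·[g(u_0) + 2g(u_1) + ... + 2g(u_{5}) + g(u_6)].
Sum ≈ -6.894.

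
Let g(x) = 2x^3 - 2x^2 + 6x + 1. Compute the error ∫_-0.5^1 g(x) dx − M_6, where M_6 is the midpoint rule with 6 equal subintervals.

Exact integral: ∫_-0.5^1 g(x) dx = 3.46875.
M_6 = 3.47265625.
Error = 3.46875 − 3.47265625 = -0.00390625.

-0.00390625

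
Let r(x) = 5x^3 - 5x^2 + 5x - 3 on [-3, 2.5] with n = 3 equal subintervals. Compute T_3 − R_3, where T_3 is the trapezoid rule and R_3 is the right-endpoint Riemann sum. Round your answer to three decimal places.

T_3 ≈ -173.79745.
R_3 ≈ 59.37963.
T_3 − R_3 ≈ -233.177.

-233.177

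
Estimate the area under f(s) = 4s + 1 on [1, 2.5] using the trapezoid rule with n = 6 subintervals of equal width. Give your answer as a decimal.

Δs = (2.5 − 1)/6 = 0.25.
f(1) = 5, f(1.25) = 6, f(1.5) = 7, f(1.75) = 8, f(2) = 9, f(2.25) = 10, f(2.5) = 11.
T_6 = (Δs/2)·[f(s_0) + 2f(s_1) + ... + 2f(s_{5}) + f(s_6)].
Sum = 12.

12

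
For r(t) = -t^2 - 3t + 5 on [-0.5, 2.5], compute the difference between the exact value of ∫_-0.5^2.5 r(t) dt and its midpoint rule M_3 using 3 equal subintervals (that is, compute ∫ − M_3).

Exact integral: ∫_-0.5^2.5 r(t) dt = 0.75.
M_3 = 1.
Error = 0.75 − 1 = -0.25.

-0.25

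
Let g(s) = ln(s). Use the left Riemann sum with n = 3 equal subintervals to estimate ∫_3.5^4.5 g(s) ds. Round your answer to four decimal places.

1.3412

Δs = (4.5 − 3.5)/3 = 1/3.
Left endpoints: 3.5, 23/6, 25/6.
g(3.5) ≈ 1.2528, g(23/6) ≈ 1.3437, g(25/6) ≈ 1.4271.
Sum = Δs · [g(3.5) + g(23/6) + g(25/6)].
Sum ≈ 1.3412.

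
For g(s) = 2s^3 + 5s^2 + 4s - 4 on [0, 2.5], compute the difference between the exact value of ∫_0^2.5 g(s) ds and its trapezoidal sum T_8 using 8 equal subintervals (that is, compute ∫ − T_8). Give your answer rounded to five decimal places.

-0.50863

Exact integral: ∫_0^2.5 g(s) ds ≈ 48.0729167.
T_8 ≈ 48.5815430.
Error ≈ 48.0729167 − 48.5815430 ≈ -0.50863.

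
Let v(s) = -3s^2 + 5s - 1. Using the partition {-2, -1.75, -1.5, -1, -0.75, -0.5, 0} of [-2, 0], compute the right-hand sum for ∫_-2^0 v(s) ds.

-16.21875

Subinterval widths: 0.25, 0.25, 0.5, 0.25, 0.25, 0.5.
Right endpoints: -1.75, -1.5, -1, -0.75, -0.5, 0.
v(-1.75) = -18.9375, v(-1.5) = -15.25, v(-1) = -9, v(-0.75) = -6.4375, v(-0.5) = -4.25, v(0) = -1.
Sum = Σ Δs_i · v(s_i).
Sum = -16.21875.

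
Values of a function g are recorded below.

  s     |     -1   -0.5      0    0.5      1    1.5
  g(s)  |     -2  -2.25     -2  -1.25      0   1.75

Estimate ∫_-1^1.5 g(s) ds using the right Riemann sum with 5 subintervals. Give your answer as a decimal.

-1.875

Δs = 0.5.
Sum = 0.5·[(-2.25) + (-2) + (-1.25) + 0 + 1.75] = -1.875.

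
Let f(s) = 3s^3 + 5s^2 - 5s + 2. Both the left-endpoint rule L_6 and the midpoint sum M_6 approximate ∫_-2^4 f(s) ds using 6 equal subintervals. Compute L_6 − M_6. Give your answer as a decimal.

L_6 = 173.
M_6 = 275.
L_6 − M_6 = -102.

-102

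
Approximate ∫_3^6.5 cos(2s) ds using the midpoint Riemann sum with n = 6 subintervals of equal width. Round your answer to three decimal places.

Δs = (6.5 − 3)/6 = 7/12.
Midpoints: 79/24, 3.875, 107/24, 121/24, 5.625, 149/24.
f(79/24) ≈ 0.955, f(3.875) ≈ 0.104, f(107/24) ≈ -0.874, f(121/24) ≈ -0.791, f(5.625) ≈ 0.252, f(149/24) ≈ 0.989.
Sum = Δs · [f(79/24) + f(3.875) + f(107/24) + ...].
Sum ≈ 0.370.

0.370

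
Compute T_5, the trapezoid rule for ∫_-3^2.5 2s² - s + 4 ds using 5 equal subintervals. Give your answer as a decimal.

54.01

Δs = (2.5 − (-3))/5 = 1.1.
f(-3) = 25, f(-1.9) = 13.12, f(-0.8) = 6.08, f(0.3) = 3.88, f(1.4) = 6.52, f(2.5) = 14.
T_5 = (Δs/2)·[f(s_0) + 2f(s_1) + ... + 2f(s_{4}) + f(s_5)].
Sum = 54.01.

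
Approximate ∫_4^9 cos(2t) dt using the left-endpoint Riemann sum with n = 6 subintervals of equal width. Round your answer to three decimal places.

-0.995

Δt = (9 − 4)/6 = 5/6.
Left endpoints: 4, 29/6, 17/3, 6.5, 22/3, 49/6.
f(4) ≈ -0.146, f(29/6) ≈ -0.971, f(17/3) ≈ 0.331, f(6.5) ≈ 0.907, f(22/3) ≈ -0.505, f(49/6) ≈ -0.811.
Sum = Δt · [f(4) + f(29/6) + f(17/3) + ...].
Sum ≈ -0.995.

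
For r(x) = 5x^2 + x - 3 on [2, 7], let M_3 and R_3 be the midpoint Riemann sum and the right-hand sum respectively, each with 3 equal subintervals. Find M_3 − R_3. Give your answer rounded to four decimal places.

-209.0278

M_3 ≈ 560.046296.
R_3 ≈ 769.074074.
M_3 − R_3 ≈ -209.0278.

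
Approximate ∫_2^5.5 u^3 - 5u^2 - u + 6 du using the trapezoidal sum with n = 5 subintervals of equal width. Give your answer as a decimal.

-29.53125

Δu = (5.5 − 2)/5 = 0.7.
f(2) = -8, f(2.7) = -13.467, f(3.4) = -15.896, f(4.1) = -13.229, f(4.8) = -3.408, f(5.5) = 15.625.
T_5 = (Δu/2)·[f(u_0) + 2f(u_1) + ... + 2f(u_{4}) + f(u_5)].
Sum = -29.53125.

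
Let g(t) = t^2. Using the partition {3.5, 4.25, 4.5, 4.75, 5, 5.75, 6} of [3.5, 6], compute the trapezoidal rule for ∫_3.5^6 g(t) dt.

57.859375

Subinterval widths: 0.75, 0.25, 0.25, 0.25, 0.75, 0.25.
g(3.5) = 12.25, g(4.25) = 18.0625, g(4.5) = 20.25, g(4.75) = 22.5625, g(5) = 25, g(5.75) = 33.0625, g(6) = 36.
On each subinterval the trapezoid contributes (Δt_i/2)·[g(t_{i-1}) + g(t_i)].
Sum = 57.859375.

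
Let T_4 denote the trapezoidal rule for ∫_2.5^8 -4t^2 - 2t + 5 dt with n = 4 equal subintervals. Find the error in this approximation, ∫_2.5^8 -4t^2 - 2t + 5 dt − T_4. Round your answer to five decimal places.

Exact integral: ∫_2.5^8 f(t) dt ≈ -692.0833333.
T_4 = -699.015625.
Error ≈ -692.0833333 − (-699.015625) ≈ 6.93229.

6.93229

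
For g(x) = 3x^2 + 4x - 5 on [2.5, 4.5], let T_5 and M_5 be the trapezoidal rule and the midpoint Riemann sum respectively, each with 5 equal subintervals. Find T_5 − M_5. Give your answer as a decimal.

T_5 = 93.66.
M_5 = 93.42.
T_5 − M_5 = 0.24.

0.24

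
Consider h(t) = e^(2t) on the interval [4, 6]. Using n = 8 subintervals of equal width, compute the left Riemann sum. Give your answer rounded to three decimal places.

Δt = (6 − 4)/8 = 0.25.
Left endpoints: 4, 4.25, 4.5, 4.75, 5, 5.25, 5.5, 5.75.
h(4) ≈ 2980.958, h(4.25) ≈ 4914.769, h(4.5) ≈ 8103.084, h(4.75) ≈ 13359.727, h(5) ≈ 22026.466, h(5.25) ≈ 36315.503, h(5.5) ≈ 59874.142, h(5.75) ≈ 98715.771.
Sum = Δt · [h(4) + h(4.25) + h(4.5) + ...].
Sum ≈ 61572.605.

61572.605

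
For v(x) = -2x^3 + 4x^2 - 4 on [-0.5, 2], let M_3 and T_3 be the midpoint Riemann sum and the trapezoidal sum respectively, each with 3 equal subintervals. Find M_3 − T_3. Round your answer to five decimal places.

M_3 ≈ -7.0630787.
T_3 ≈ -7.2800926.
M_3 − T_3 ≈ 0.21701.

0.21701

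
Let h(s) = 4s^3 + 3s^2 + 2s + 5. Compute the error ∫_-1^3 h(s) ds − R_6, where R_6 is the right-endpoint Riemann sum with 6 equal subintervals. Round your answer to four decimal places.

Exact integral: ∫_-1^3 h(s) ds = 136.
R_6 ≈ 188.444444.
Error ≈ 136 − 188.444444 ≈ -52.4444.

-52.4444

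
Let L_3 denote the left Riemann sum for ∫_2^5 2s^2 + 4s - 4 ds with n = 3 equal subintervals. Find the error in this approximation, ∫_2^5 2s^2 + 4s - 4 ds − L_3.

26

Exact integral: ∫_2^5 f(s) ds = 108.
L_3 = 82.
Error = 108 − 82 = 26.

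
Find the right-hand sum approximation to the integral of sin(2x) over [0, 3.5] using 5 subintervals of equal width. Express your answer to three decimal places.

0.332

Δx = (3.5 − 0)/5 = 0.7.
Right endpoints: 0.7, 1.4, 2.1, 2.8, 3.5.
f(0.7) ≈ 0.985, f(1.4) ≈ 0.335, f(2.1) ≈ -0.872, f(2.8) ≈ -0.631, f(3.5) ≈ 0.657.
Sum = Δx · [f(0.7) + f(1.4) + f(2.1) + f(2.8) + f(3.5)].
Sum ≈ 0.332.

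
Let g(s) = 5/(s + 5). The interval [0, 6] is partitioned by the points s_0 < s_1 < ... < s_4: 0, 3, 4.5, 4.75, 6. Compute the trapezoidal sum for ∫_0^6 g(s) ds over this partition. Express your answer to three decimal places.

4.035

Subinterval widths: 3, 1.5, 0.25, 1.25.
g(0) = 1, g(3) = 0.625, g(4.5) = 10/19, g(4.75) = 20/39, g(6) = 5/11.
On each subinterval the trapezoid contributes (Δs_i/2)·[g(s_{i-1}) + g(s_i)].
Sum ≈ 4.035.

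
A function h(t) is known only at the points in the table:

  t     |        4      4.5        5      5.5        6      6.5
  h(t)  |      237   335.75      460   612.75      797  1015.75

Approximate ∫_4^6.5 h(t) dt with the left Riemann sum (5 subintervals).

1221.25

Δt = 0.5.
Sum = 0.5·[237 + 335.75 + 460 + 612.75 + 797] = 1221.25.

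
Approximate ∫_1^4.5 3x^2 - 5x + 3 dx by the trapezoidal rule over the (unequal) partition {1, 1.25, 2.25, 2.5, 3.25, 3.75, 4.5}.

Subinterval widths: 0.25, 1, 0.25, 0.75, 0.5, 0.75.
f(1) = 1, f(1.25) = 1.4375, f(2.25) = 6.9375, f(2.5) = 9.25, f(3.25) = 18.4375, f(3.75) = 26.4375, f(4.5) = 41.25.
On each subinterval the trapezoid contributes (Δx_i/2)·[f(x_{i-1}) + f(x_i)].
Sum = 53.5.

53.5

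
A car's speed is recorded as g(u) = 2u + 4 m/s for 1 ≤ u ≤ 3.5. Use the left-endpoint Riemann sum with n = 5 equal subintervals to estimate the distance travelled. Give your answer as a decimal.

Δu = (3.5 − 1)/5 = 0.5.
Left endpoints: 1, 1.5, 2, 2.5, 3.
g(1) = 6, g(1.5) = 7, g(2) = 8, g(2.5) = 9, g(3) = 10.
Sum = Δu · [g(1) + g(1.5) + g(2) + g(2.5) + g(3)].
Sum = 20.

20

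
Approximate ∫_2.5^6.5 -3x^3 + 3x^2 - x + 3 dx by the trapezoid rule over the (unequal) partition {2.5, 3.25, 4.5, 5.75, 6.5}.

-1086.1875

Subinterval widths: 0.75, 1.25, 1.25, 0.75.
f(2.5) = -27.625, f(3.25) = -71.546875, f(4.5) = -214.125, f(5.75) = -473.890625, f(6.5) = -700.625.
On each subinterval the trapezoid contributes (Δx_i/2)·[f(x_{i-1}) + f(x_i)].
Sum = -1086.1875.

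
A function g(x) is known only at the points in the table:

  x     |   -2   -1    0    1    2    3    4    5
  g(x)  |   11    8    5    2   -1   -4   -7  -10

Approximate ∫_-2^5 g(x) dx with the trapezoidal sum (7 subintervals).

3.5

Δx = 1.
T_7 = (1/2)·[11 + 2·8 + 2·5 + 2·2 + 2·(-1) + 2·(-4) + 2·(-7) + (-10)] = 3.5.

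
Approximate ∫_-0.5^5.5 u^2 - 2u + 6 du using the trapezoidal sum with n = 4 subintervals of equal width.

Δu = (5.5 − (-0.5))/4 = 1.5.
f(-0.5) = 7.25, f(1) = 5, f(2.5) = 7.25, f(4) = 14, f(5.5) = 25.25.
T_4 = (Δu/2)·[f(u_0) + 2f(u_1) + 2f(u_2) + 2f(u_3) + f(u_4)].
Sum = 63.75.

63.75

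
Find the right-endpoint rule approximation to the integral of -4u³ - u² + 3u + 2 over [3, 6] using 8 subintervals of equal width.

-1380.4921875

Δu = (6 − 3)/8 = 0.375.
Right endpoints: 3.375, 3.75, 4.125, 4.5, 4.875, 5.25, 5.625, 6.
f(3.375) = -153.0390625, f(3.75) = -211.75, f(4.125) = -283.3984375, f(4.5) = -369.25, f(4.875) = -470.5703125, f(5.25) = -588.625, f(5.625) = -724.6796875, f(6) = -880.
Sum = Δu · [f(3.375) + f(3.75) + f(4.125) + ...].
Sum = -1380.4921875.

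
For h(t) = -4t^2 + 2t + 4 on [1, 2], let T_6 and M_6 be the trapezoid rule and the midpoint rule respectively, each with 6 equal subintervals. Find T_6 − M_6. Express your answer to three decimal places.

-0.028

T_6 ≈ -2.35185.
M_6 ≈ -2.32407.
T_6 − M_6 ≈ -0.028.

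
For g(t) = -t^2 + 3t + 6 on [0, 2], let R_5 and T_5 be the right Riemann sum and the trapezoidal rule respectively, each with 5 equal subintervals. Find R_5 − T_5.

0.4

R_5 = 15.68.
T_5 = 15.28.
R_5 − T_5 = 0.4.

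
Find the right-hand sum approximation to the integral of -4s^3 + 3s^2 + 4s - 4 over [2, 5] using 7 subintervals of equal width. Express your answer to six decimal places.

Δs = (5 − 2)/7 = 3/7.
Right endpoints: 17/7, 20/7, 23/7, 26/7, 29/7, 32/7, 5.
f(17/7) = -11623/343, f(20/7) = -21052/343, f(23/7) = -34423/343, f(26/7) = -52384/343, f(29/7) = -75583/343, f(32/7) = -104668/343, f(5) = -409.
Sum = Δs · [f(17/7) + f(20/7) + f(23/7) + ...].
Sum ≈ -549.795918.

-549.795918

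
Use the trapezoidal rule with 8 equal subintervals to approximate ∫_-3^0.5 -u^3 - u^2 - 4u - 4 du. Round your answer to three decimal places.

15.000

Δu = (0.5 − (-3))/8 = 0.4375.
f(-3) = 26, f(-2.5625) = 67625/4096, f(-2.125) = 4905/512, f(-1.6875) = 19283/4096, f(-1.25) = 1.390625, f(-0.8125) = -3579/4096, f(-0.375) = -1325/512, f(0.0625) = -17425/4096, f(0.5) = -6.375.
T_8 = (Δu/2)·[f(u_0) + 2f(u_1) + ... + 2f(u_{7}) + f(u_8)].
Sum ≈ 15.000.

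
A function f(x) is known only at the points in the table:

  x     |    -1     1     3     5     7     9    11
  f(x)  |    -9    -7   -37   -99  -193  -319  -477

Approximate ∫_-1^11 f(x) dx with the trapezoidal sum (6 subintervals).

-1796

Δx = 2.
T_6 = (2/2)·[(-9) + 2·(-7) + 2·(-37) + 2·(-99) + 2·(-193) + 2·(-319) + (-477)] = -1796.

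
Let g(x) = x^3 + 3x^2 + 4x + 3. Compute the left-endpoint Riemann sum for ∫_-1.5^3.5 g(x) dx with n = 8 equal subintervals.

89.375

Δx = (3.5 − (-1.5))/8 = 0.625.
Left endpoints: -1.5, -0.875, -0.25, 0.375, 1, 1.625, 2.25, 2.875.
g(-1.5) = 0.375, g(-0.875) = 577/512, g(-0.25) = 2.171875, g(0.375) = 2547/512, g(1) = 11, g(1.625) = 11117/512, g(2.25) = 38.578125, g(2.875) = 32287/512.
Sum = Δx · [g(-1.5) + g(-0.875) + g(-0.25) + ...].
Sum = 89.375.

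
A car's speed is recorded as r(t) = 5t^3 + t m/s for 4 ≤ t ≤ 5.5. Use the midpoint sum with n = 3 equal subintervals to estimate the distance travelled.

Δt = (5.5 − 4)/3 = 0.5.
Midpoints: 4.25, 4.75, 5.25.
r(4.25) = 388.078125, r(4.75) = 540.609375, r(5.25) = 728.765625.
Sum = Δt · [r(4.25) + r(4.75) + r(5.25)].
Sum = 828.7265625.

828.7265625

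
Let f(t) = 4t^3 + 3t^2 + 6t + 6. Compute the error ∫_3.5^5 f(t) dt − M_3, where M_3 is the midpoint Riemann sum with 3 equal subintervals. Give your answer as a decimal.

Exact integral: ∫_3.5^5 f(t) dt = 604.3125.
M_3 = 602.625.
Error = 604.3125 − 602.625 = 1.6875.

1.6875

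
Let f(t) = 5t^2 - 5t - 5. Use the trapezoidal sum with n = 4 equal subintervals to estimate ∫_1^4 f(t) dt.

Δt = (4 − 1)/4 = 0.75.
f(1) = -5, f(1.75) = 1.5625, f(2.5) = 13.75, f(3.25) = 31.5625, f(4) = 55.
T_4 = (Δt/2)·[f(t_0) + 2f(t_1) + 2f(t_2) + 2f(t_3) + f(t_4)].
Sum = 53.90625.

53.90625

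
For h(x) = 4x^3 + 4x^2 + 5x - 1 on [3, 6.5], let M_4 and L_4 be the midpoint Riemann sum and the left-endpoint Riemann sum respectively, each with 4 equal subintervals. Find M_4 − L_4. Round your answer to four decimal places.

M_4 ≈ 2100.232422.
L_4 = 1641.91015625.
M_4 − L_4 ≈ 458.3223.

458.3223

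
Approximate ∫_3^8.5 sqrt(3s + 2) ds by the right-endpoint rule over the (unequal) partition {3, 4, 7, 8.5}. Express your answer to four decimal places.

Subinterval widths: 1, 3, 1.5.
Right endpoints: 4, 7, 8.5.
f(4) ≈ 3.7417, f(7) ≈ 4.7958, f(8.5) ≈ 5.2440.
Sum = Σ Δs_i · f(s_i).
Sum ≈ 25.9952.

25.9952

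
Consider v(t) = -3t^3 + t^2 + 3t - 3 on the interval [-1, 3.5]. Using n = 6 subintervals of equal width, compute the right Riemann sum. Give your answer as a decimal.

-138.19921875

Δt = (3.5 − (-1))/6 = 0.75.
Right endpoints: -0.25, 0.5, 1.25, 2, 2.75, 3.5.
v(-0.25) = -3.640625, v(0.5) = -1.625, v(1.25) = -3.546875, v(2) = -17, v(2.75) = -49.578125, v(3.5) = -108.875.
Sum = Δt · [v(-0.25) + v(0.5) + v(1.25) + ...].
Sum = -138.19921875.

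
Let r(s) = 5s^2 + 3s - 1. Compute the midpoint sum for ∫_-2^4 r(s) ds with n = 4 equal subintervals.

126.375

Δs = (4 − (-2))/4 = 1.5.
Midpoints: -1.25, 0.25, 1.75, 3.25.
r(-1.25) = 3.0625, r(0.25) = 0.0625, r(1.75) = 19.5625, r(3.25) = 61.5625.
Sum = Δs · [r(-1.25) + r(0.25) + r(1.75) + r(3.25)].
Sum = 126.375.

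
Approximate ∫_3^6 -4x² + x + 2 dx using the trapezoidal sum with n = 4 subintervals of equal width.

-233.625

Δx = (6 − 3)/4 = 0.75.
f(3) = -31, f(3.75) = -50.5, f(4.5) = -74.5, f(5.25) = -103, f(6) = -136.
T_4 = (Δx/2)·[f(x_0) + 2f(x_1) + 2f(x_2) + 2f(x_3) + f(x_4)].
Sum = -233.625.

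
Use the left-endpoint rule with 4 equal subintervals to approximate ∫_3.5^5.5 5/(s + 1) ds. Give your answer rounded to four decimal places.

Δs = (5.5 − 3.5)/4 = 0.5.
Left endpoints: 3.5, 4, 4.5, 5.
f(3.5) = 10/9, f(4) = 1, f(4.5) = 10/11, f(5) = 5/6.
Sum = Δs · [f(3.5) + f(4) + f(4.5) + f(5)].
Sum ≈ 1.9268.

1.9268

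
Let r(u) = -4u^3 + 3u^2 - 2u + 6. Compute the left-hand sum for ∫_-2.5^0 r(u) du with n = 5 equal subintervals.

99.375

Δu = (0 − (-2.5))/5 = 0.5.
Left endpoints: -2.5, -2, -1.5, -1, -0.5.
r(-2.5) = 92.25, r(-2) = 54, r(-1.5) = 29.25, r(-1) = 15, r(-0.5) = 8.25.
Sum = Δu · [r(-2.5) + r(-2) + r(-1.5) + r(-1) + r(-0.5)].
Sum = 99.375.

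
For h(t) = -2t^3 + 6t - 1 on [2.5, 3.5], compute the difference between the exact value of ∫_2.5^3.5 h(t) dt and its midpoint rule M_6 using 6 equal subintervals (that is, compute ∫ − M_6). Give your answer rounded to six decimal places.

Exact integral: ∫_2.5^3.5 h(t) dt = -38.5.
M_6 ≈ -38.45833333.
Error ≈ -38.5 − (-38.45833333) ≈ -0.041667.

-0.041667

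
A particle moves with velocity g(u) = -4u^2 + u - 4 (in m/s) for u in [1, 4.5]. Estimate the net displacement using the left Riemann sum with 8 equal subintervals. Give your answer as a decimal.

Δu = (4.5 − 1)/8 = 0.4375.
Left endpoints: 1, 1.4375, 1.875, 2.3125, 2.75, 3.1875, 3.625, 4.0625.
g(1) = -7, g(1.4375) = -10.828125, g(1.875) = -16.1875, g(2.3125) = -23.078125, g(2.75) = -31.5, g(3.1875) = -41.453125, g(3.625) = -52.9375, g(4.0625) = -65.953125.
Sum = Δu · [g(1) + g(1.4375) + g(1.875) + ...].
Sum = -108.91015625.

-108.91015625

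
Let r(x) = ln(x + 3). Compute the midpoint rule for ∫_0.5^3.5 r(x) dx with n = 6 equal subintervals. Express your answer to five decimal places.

4.78341

Δx = (3.5 − 0.5)/6 = 0.5.
Midpoints: 0.75, 1.25, 1.75, 2.25, 2.75, 3.25.
r(0.75) ≈ 1.32176, r(1.25) ≈ 1.44692, r(1.75) ≈ 1.55814, r(2.25) ≈ 1.65823, r(2.75) ≈ 1.74920, r(3.25) ≈ 1.83258.
Sum = Δx · [r(0.75) + r(1.25) + r(1.75) + ...].
Sum ≈ 4.78341.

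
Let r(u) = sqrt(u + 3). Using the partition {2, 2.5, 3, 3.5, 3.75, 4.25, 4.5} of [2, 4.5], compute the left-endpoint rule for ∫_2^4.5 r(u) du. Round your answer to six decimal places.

Subinterval widths: 0.5, 0.5, 0.5, 0.25, 0.5, 0.25.
Left endpoints: 2, 2.5, 3, 3.5, 3.75, 4.25.
r(2) ≈ 2.236068, r(2.5) ≈ 2.345208, r(3) ≈ 2.449490, r(3.5) ≈ 2.549510, r(3.75) ≈ 2.598076, r(4.25) ≈ 2.692582.
Sum = Σ Δu_i · r(u_i).
Sum ≈ 6.124944.

6.124944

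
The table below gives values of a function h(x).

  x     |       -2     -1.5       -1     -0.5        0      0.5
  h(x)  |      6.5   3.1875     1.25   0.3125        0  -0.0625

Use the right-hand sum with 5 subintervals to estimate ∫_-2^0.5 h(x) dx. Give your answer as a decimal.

2.34375

Δx = 0.5.
Sum = 0.5·[3.1875 + 1.25 + 0.3125 + 0 + (-0.0625)] = 2.34375.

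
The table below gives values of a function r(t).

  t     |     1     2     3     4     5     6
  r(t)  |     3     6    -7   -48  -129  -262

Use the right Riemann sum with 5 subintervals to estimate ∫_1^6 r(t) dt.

-440

Δt = 1.
Sum = 1·[6 + (-7) + (-48) + (-129) + (-262)] = -440.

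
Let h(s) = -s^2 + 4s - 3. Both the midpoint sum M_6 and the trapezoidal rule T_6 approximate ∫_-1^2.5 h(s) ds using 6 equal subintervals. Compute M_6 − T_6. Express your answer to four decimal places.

0.2977

M_6 ≈ -5.442419.
T_6 ≈ -5.740162.
M_6 − T_6 ≈ 0.2977.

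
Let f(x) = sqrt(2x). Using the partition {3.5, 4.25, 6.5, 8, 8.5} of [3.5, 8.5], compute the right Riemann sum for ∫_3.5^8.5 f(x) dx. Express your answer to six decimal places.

Subinterval widths: 0.75, 2.25, 1.5, 0.5.
Right endpoints: 4.25, 6.5, 8, 8.5.
f(4.25) ≈ 2.915476, f(6.5) ≈ 3.605551, f(8) ≈ 4.000000, f(8.5) ≈ 4.123106.
Sum = Σ Δx_i · f(x_i).
Sum ≈ 18.360650.

18.360650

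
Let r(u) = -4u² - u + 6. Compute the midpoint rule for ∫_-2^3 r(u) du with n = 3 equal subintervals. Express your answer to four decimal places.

Δu = (3 − (-2))/3 = 5/3.
Midpoints: -7/6, 0.5, 13/6.
r(-7/6) = 31/18, r(0.5) = 4.5, r(13/6) = -269/18.
Sum = Δu · [r(-7/6) + r(0.5) + r(13/6)].
Sum ≈ -14.5370.

-14.5370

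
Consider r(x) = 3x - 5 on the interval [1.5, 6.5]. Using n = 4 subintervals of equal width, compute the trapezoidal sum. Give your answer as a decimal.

Δx = (6.5 − 1.5)/4 = 1.25.
r(1.5) = -0.5, r(2.75) = 3.25, r(4) = 7, r(5.25) = 10.75, r(6.5) = 14.5.
T_4 = (Δx/2)·[r(x_0) + 2r(x_1) + 2r(x_2) + 2r(x_3) + r(x_4)].
Sum = 35.

35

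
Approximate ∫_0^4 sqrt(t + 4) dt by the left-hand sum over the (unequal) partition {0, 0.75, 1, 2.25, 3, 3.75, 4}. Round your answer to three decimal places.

Subinterval widths: 0.75, 0.25, 1.25, 0.75, 0.75, 0.25.
Left endpoints: 0, 0.75, 1, 2.25, 3, 3.75.
f(0) ≈ 2.000, f(0.75) ≈ 2.179, f(1) ≈ 2.236, f(2.25) ≈ 2.500, f(3) ≈ 2.646, f(3.75) ≈ 2.784.
Sum = Σ Δt_i · f(t_i).
Sum ≈ 9.395.

9.395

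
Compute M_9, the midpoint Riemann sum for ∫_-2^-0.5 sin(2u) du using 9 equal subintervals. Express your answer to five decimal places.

-0.59975

Δu = (-0.5 − (-2))/9 = 1/6.
Midpoints: -23/12, -1.75, -19/12, -17/12, -1.25, -13/12, -11/12, -0.75, -7/12.
f(-23/12) ≈ 0.63788, f(-1.75) ≈ 0.35078, f(-19/12) ≈ 0.02507, f(-17/12) ≈ -0.30340, f(-1.25) ≈ -0.59847, f(-13/12) ≈ -0.82766, f(-11/12) ≈ -0.96573, f(-0.75) ≈ -0.99749, f(-7/12) ≈ -0.91944.
Sum = Δu · [f(-23/12) + f(-1.75) + f(-19/12) + ...].
Sum ≈ -0.59975.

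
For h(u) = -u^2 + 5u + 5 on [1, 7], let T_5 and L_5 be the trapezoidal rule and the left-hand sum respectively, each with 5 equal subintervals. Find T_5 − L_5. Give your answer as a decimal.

T_5 = 34.56.
L_5 = 45.36.
T_5 − L_5 = -10.8.

-10.8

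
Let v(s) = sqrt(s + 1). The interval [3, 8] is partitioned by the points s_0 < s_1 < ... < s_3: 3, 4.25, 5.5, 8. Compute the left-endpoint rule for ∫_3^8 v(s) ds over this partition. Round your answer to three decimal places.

11.738

Subinterval widths: 1.25, 1.25, 2.5.
Left endpoints: 3, 4.25, 5.5.
v(3) ≈ 2.000, v(4.25) ≈ 2.291, v(5.5) ≈ 2.550.
Sum = Σ Δs_i · v(s_i).
Sum ≈ 11.738.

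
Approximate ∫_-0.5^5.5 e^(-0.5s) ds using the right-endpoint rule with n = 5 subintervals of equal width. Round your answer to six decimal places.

1.780907

Δs = (5.5 − (-0.5))/5 = 1.2.
Right endpoints: 0.7, 1.9, 3.1, 4.3, 5.5.
f(0.7) ≈ 0.704688, f(1.9) ≈ 0.386741, f(3.1) ≈ 0.212248, f(4.3) ≈ 0.116484, f(5.5) ≈ 0.063928.
Sum = Δs · [f(0.7) + f(1.9) + f(3.1) + f(4.3) + f(5.5)].
Sum ≈ 1.780907.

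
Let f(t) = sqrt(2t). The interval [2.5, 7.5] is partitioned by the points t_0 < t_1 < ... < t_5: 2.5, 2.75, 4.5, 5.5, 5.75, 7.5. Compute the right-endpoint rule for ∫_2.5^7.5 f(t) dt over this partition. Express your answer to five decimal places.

Subinterval widths: 0.25, 1.75, 1, 0.25, 1.75.
Right endpoints: 2.75, 4.5, 5.5, 5.75, 7.5.
f(2.75) ≈ 2.34521, f(4.5) ≈ 3.00000, f(5.5) ≈ 3.31662, f(5.75) ≈ 3.39116, f(7.5) ≈ 3.87298.
Sum = Σ Δt_i · f(t_i).
Sum ≈ 16.77844.

16.77844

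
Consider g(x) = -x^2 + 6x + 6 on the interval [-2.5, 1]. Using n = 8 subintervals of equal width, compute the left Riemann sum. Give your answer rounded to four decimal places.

-6.1455

Δx = (1 − (-2.5))/8 = 0.4375.
Left endpoints: -2.5, -2.0625, -1.625, -1.1875, -0.75, -0.3125, 0.125, 0.5625.
g(-2.5) = -15.25, g(-2.0625) = -10.62890625, g(-1.625) = -6.390625, g(-1.1875) = -2.53515625, g(-0.75) = 0.9375, g(-0.3125) = 4.02734375, g(0.125) = 6.734375, g(0.5625) = 9.05859375.
Sum = Δx · [g(-2.5) + g(-2.0625) + g(-1.625) + ...].
Sum ≈ -6.1455.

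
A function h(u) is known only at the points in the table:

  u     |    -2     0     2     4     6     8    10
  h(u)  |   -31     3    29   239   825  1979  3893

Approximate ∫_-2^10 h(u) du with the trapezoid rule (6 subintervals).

10012

Δu = 2.
T_6 = (2/2)·[(-31) + 2·3 + 2·29 + 2·239 + 2·825 + 2·1979 + 3893] = 10012.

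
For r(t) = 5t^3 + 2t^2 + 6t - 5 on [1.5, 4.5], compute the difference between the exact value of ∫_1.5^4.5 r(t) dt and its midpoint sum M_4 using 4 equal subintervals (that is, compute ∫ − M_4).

Exact integral: ∫_1.5^4.5 r(t) dt = 603.75.
M_4 = 597.140625.
Error = 603.75 − 597.140625 = 6.609375.

6.609375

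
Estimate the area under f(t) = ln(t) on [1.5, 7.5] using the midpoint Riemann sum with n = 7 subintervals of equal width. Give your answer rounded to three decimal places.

8.520

Δt = (7.5 − 1.5)/7 = 6/7.
Midpoints: 27/14, 39/14, 51/14, 4.5, 75/14, 87/14, 99/14.
f(27/14) ≈ 0.657, f(39/14) ≈ 1.025, f(51/14) ≈ 1.293, f(4.5) ≈ 1.504, f(75/14) ≈ 1.678, f(87/14) ≈ 1.827, f(99/14) ≈ 1.956.
Sum = Δt · [f(27/14) + f(39/14) + f(51/14) + ...].
Sum ≈ 8.520.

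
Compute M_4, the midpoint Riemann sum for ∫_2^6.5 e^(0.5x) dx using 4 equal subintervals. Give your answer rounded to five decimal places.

45.54134

Δx = (6.5 − 2)/4 = 1.125.
Midpoints: 2.5625, 3.6875, 4.8125, 5.9375.
f(2.5625) ≈ 3.60114, f(3.6875) ≈ 6.32019, f(4.8125) ≈ 11.09229, f(5.9375) ≈ 19.46757.
Sum = Δx · [f(2.5625) + f(3.6875) + f(4.8125) + f(5.9375)].
Sum ≈ 45.54134.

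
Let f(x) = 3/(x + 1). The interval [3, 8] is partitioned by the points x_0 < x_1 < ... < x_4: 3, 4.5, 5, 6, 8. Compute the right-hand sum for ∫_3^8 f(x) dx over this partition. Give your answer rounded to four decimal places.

2.1634

Subinterval widths: 1.5, 0.5, 1, 2.
Right endpoints: 4.5, 5, 6, 8.
f(4.5) = 6/11, f(5) = 0.5, f(6) = 3/7, f(8) = 1/3.
Sum = Σ Δx_i · f(x_i).
Sum ≈ 2.1634.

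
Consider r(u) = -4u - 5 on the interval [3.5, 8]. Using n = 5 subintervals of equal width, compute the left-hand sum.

Δu = (8 − 3.5)/5 = 0.9.
Left endpoints: 3.5, 4.4, 5.3, 6.2, 7.1.
r(3.5) = -19, r(4.4) = -22.6, r(5.3) = -26.2, r(6.2) = -29.8, r(7.1) = -33.4.
Sum = Δu · [r(3.5) + r(4.4) + r(5.3) + r(6.2) + r(7.1)].
Sum = -117.9.

-117.9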